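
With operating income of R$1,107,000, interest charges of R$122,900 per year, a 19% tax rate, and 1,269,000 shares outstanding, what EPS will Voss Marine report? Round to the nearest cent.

Pre-tax income = R$1,107,000 − R$122,900.00 = R$984,100.00.
After tax at 19%: net income = R$984,100.00 × 0.81 = R$797,121.00.
EPS = R$797,121.00 ÷ 1,269,000 = R$0.63.

R$0.63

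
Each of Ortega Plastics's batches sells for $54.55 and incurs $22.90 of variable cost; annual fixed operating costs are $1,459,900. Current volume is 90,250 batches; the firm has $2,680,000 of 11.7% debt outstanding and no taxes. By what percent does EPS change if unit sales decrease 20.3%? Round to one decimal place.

Total contribution margin = 90,250 × $31.65 = $2,856,412.50.
Operating income = contribution − fixed costs = $2,856,412.50 − $1,459,900 = $1,396,512.50.
After interest of $313,560.00, pre-tax earnings = $1,082,952.50.
DCL = total CM / (EBIT − I) = $2,856,412.50 / $1,082,952.50 = 2.6376.
%ΔEPS = DCL × %ΔSales = 2.6376 × -20.3% = -53.5%.

-53.5%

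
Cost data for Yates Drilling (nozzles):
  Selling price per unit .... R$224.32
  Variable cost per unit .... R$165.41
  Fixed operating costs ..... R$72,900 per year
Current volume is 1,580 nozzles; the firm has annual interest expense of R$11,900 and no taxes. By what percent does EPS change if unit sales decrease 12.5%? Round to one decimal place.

-140.6%

Contribution at this volume is 1,580 × R$58.91 = R$93,077.80.
EBIT = R$93,077.80 − R$72,900 = R$20,177.80.
After interest of R$11,900.00, pre-tax earnings = R$8,277.80.
Degree of combined leverage = contribution ÷ (EBIT − I) = R$93,077.80 ÷ R$8,277.80 = 11.2443.
%ΔEPS = DCL × %ΔSales = 11.2443 × -12.5% = -140.6%.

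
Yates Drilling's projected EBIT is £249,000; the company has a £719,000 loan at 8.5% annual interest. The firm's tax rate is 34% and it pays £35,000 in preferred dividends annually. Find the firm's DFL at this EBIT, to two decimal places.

Annual interest charges come to £61,115.00.
Preferred dividends grossed up pre-tax: £35,000 / (1 − 0.34) = £53,030.30.
DFL = EBIT ÷ [EBIT − I − D_p/(1−t)] = £249,000 ÷ [£249,000 − £61,115.00 − £53,030.30] = £249,000 ÷ £134,854.70 = 1.8464.

1.85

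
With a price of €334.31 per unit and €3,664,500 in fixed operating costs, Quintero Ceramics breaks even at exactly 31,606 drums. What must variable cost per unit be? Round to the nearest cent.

€218.37

At break-even, FC = Q × (P − VC), so P − VC = €3,664,500 ÷ 31,606 = €115.9432.
Hence VC = price − CM = €334.31 − €115.9432 = €218.37.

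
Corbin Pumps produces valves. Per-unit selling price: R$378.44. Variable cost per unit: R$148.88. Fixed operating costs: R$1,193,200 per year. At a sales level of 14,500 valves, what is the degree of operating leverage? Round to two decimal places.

At 14,500 units, contribution = 14,500 × R$229.56 = R$3,328,620.00.
EBIT = R$3,328,620.00 − R$1,193,200 = R$2,135,420.00.
Degree of operating leverage = R$3,328,620.00 / R$2,135,420.00 = 1.5588.

1.56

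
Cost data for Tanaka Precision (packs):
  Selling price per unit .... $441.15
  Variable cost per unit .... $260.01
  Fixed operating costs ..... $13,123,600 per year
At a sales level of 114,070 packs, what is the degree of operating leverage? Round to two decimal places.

Total contribution margin = 114,070 × $181.14 = $20,662,639.80.
EBIT = $20,662,639.80 − $13,123,600 = $7,539,039.80.
DOL = contribution ÷ EBIT = $20,662,639.80 ÷ $7,539,039.80 = 2.7408.

2.74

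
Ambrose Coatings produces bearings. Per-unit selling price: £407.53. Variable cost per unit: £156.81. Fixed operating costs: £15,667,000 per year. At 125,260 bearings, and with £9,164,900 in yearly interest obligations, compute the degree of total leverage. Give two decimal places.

4.78

Total contribution margin = 125,260 × £250.72 = £31,405,187.20.
Operating income = contribution − fixed costs = £31,405,187.20 − £15,667,000 = £15,738,187.20. Interest = £9,164,900.00.
DOL = £31,405,187.20 ÷ £15,738,187.20 = 1.9955; DFL = £15,738,187.20 ÷ £6,573,287.20 = 2.3943.
Combined leverage = 1.9955 × 2.3943 = 4.7778.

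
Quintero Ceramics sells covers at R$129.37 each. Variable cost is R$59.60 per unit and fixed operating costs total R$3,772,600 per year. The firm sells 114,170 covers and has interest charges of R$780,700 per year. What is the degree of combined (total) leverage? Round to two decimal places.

2.33

Contribution at this volume is 114,170 × R$69.77 = R$7,965,640.90.
Operating income = contribution − fixed costs = R$7,965,640.90 − R$3,772,600 = R$4,193,040.90. Interest = R$780,700.00.
DOL = R$7,965,640.90 ÷ R$4,193,040.90 = 1.8997; DFL = R$4,193,040.90 ÷ R$3,412,340.90 = 1.2288.
Combined leverage = 1.8997 × 1.2288 = 2.3344.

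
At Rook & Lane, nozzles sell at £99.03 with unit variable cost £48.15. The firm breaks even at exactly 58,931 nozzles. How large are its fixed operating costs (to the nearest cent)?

Each unit contributes £99.03 − £48.15 = £50.88.
Since BE = FC / CM, FC = 58,931 × £50.88 = £2,998,409.28.

£2,998,409.28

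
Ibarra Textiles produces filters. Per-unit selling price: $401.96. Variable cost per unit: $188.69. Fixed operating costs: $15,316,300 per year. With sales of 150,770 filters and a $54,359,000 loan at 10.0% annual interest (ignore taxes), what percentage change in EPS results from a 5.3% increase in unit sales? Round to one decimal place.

Total contribution margin = 150,770 × $213.27 = $32,154,717.90.
Operating income = contribution − fixed costs = $32,154,717.90 − $15,316,300 = $16,838,417.90.
Interest = $5,435,900.00, so EBIT − I = $11,402,517.90.
DCL = total CM / (EBIT − I) = $32,154,717.90 / $11,402,517.90 = 2.8200.
EPS therefore changes by 2.8200 × (+5.3%) = +14.9%.

+14.9%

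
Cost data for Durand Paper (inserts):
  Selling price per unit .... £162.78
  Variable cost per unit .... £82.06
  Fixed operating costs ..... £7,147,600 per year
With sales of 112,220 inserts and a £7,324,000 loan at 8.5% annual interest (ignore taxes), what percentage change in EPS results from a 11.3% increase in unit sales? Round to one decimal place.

+79.5%

At 112,220 units, contribution = 112,220 × £80.72 = £9,058,398.40.
Operating income = contribution − fixed costs = £9,058,398.40 − £7,147,600 = £1,910,798.40.
After interest of £622,540.00, pre-tax earnings = £1,288,258.40.
Degree of combined leverage = contribution ÷ (EBIT − I) = £9,058,398.40 ÷ £1,288,258.40 = 7.0315.
EPS therefore changes by 7.0315 × (+11.3%) = +79.5%.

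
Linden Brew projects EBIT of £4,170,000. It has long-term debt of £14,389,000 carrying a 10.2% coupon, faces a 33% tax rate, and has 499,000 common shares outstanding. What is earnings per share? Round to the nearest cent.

Pre-tax income = £4,170,000 − £1,467,678.00 = £2,702,322.00.
Net income = £2,702,322.00 × (1 − 0.33) = £1,810,555.74.
Per share: £1,810,555.74 / 499,000 shares = £3.63.

£3.63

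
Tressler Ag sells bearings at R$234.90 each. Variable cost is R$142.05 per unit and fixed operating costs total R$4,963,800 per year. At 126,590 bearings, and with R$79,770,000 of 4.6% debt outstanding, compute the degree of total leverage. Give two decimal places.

Total contribution margin = 126,590 × R$92.85 = R$11,753,881.50.
EBIT = R$11,753,881.50 − R$4,963,800 = R$6,790,081.50. Interest = R$3,669,420.00, so EBIT − I = R$3,120,661.50.
Degree of total leverage = total CM / (EBIT − interest) = R$11,753,881.50 / R$3,120,661.50 = 3.7665.

3.77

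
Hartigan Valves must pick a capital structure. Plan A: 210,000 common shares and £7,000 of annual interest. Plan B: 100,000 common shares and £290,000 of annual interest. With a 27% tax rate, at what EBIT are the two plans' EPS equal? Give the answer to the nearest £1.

£547,273

Set EPS_A = EPS_B: (EBIT − £7,000)(1 − 0.27) ÷ 210,000 = (EBIT − £290,000)(1 − 0.27) ÷ 100,000.
Cancelling (1 − t) and cross-multiplying: 100,000·(EBIT − 7,000) = 210,000·(EBIT − 290,000).
Solving, EBIT = (290,000·210,000 − 7,000·100,000) / (210,000 − 100,000) = 60,200,000,000 / 110,000 = 547,272.73.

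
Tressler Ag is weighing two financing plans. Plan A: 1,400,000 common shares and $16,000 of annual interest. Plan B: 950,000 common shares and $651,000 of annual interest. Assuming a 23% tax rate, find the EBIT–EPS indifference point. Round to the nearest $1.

Set EPS_A = EPS_B: (EBIT − $16,000)(1 − 0.23) ÷ 1,400,000 = (EBIT − $651,000)(1 − 0.23) ÷ 950,000.
The (1 − t) factor cancels: (EBIT − 16,000) × 950,000 = (EBIT − 651,000) × 1,400,000.
EBIT × (1,400,000 − 950,000) = 651,000 × 1,400,000 − 16,000 × 950,000 = 896,200,000,000, so EBIT = 896,200,000,000 ÷ 450,000 = 1,991,555.56.

$1,991,556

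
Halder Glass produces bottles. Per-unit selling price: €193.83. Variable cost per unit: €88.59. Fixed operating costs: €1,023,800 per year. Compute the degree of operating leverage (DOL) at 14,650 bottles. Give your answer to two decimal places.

Total contribution margin = 14,650 × €105.24 = €1,541,766.00.
EBIT = €1,541,766.00 − €1,023,800 = €517,966.00.
Degree of operating leverage = €1,541,766.00 / €517,966.00 = 2.9766.

2.98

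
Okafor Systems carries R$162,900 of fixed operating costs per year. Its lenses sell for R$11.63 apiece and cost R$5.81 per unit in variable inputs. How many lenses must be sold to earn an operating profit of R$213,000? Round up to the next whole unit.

Unit CM = price − variable cost = R$11.63 − R$5.81 = R$5.82.
Required volume = (fixed costs + target profit) ÷ CM = (R$162,900 + R$213,000) ÷ R$5.82 = 64,587.63, so 64,588 lenses.

64,588 lenses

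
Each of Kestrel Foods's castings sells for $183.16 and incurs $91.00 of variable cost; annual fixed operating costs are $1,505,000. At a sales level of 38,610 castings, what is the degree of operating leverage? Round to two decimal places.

At 38,610 units, contribution = 38,610 × $92.16 = $3,558,297.60.
Subtracting fixed costs: EBIT = $3,558,297.60 − $1,505,000 = $2,053,297.60.
DOL = contribution ÷ EBIT = $3,558,297.60 ÷ $2,053,297.60 = 1.7330.

1.73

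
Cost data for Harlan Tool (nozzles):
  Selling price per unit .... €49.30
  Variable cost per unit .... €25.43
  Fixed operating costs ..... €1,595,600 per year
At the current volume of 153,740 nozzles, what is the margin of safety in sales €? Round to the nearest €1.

€4,283,903

Contribution margin per unit = €49.30 − €25.43 = €23.87. Break-even units = €1,595,600 ÷ €23.87 = 66,845.41; break-even revenue = 66,845.41 × €49.30 = €3,295,478.84.
Actual sales revenue = 153,740 × €49.30 = €7,579,382.00.
Margin of safety = €7,579,382.00 − €3,295,478.84 = €4,283,903.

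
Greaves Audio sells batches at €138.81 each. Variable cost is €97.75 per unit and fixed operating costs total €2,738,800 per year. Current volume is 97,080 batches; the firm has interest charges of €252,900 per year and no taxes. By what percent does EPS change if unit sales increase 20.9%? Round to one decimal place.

Contribution at this volume is 97,080 × €41.06 = €3,986,104.80.
EBIT = €3,986,104.80 − €2,738,800 = €1,247,304.80.
Interest = €252,900.00, so EBIT − I = €994,404.80.
Degree of combined leverage = contribution ÷ (EBIT − I) = €3,986,104.80 ÷ €994,404.80 = 4.0085.
EPS therefore changes by 4.0085 × (+20.9%) = +83.8%.

+83.8%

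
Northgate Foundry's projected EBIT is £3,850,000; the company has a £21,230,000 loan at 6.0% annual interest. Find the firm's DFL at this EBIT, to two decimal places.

Annual interest charges come to £1,273,800.00.
Degree of financial leverage = EBIT / (EBIT − interest) = £3,850,000 / £2,576,200.00 = 1.4944.

1.49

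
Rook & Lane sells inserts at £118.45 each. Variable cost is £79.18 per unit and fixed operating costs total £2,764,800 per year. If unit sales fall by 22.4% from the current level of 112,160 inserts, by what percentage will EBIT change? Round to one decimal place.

-60.2%

Contribution at this volume is 112,160 × £39.27 = £4,404,523.20.
Subtracting fixed costs: EBIT = £4,404,523.20 − £2,764,800 = £1,639,723.20.
DOL = contribution ÷ EBIT = £4,404,523.20 ÷ £1,639,723.20 = 2.6861.
%ΔEBIT = DOL × %ΔSales = 2.6861 × -22.4% = -60.2%.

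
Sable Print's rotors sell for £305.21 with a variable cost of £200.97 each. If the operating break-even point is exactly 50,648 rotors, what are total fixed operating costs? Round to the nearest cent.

Unit CM = price − variable cost = £305.21 − £200.97 = £104.24.
Fixed costs = break-even units × CM = 50,648 × £104.24 = £5,279,547.52.

£5,279,547.52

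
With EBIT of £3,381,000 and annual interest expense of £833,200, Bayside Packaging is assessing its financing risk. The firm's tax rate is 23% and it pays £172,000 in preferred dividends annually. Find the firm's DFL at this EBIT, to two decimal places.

Annual interest charges come to £833,200.00.
Preferred dividends grossed up pre-tax: £172,000 / (1 − 0.23) = £223,376.62.
DFL = EBIT ÷ [EBIT − I − D_p/(1−t)] = £3,381,000 ÷ [£3,381,000 − £833,200.00 − £223,376.62] = £3,381,000 ÷ £2,324,423.38 = 1.4546.

1.45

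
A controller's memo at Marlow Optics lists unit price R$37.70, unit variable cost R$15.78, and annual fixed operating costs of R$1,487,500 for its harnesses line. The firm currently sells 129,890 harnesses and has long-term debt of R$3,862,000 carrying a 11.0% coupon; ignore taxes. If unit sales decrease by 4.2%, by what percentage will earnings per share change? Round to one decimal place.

-12.8%

At 129,890 units, contribution = 129,890 × R$21.92 = R$2,847,188.80.
Operating income = contribution − fixed costs = R$2,847,188.80 − R$1,487,500 = R$1,359,688.80.
After interest of R$424,820.00, pre-tax earnings = R$934,868.80.
Degree of combined leverage = contribution ÷ (EBIT − I) = R$2,847,188.80 ÷ R$934,868.80 = 3.0455.
%ΔEPS = DCL × %ΔSales = 3.0455 × -4.2% = -12.8%.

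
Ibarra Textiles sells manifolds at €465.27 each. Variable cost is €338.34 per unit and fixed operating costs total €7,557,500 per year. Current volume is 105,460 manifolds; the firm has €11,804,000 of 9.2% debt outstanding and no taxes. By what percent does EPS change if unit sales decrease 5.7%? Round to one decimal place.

-16.1%

Contribution at this volume is 105,460 × €126.93 = €13,386,037.80.
Subtracting fixed costs: EBIT = €13,386,037.80 − €7,557,500 = €5,828,537.80.
After interest of €1,085,968.00, pre-tax earnings = €4,742,569.80.
DCL = total CM / (EBIT − I) = €13,386,037.80 / €4,742,569.80 = 2.8225.
EPS therefore changes by 2.8225 × (-5.7%) = -16.1%.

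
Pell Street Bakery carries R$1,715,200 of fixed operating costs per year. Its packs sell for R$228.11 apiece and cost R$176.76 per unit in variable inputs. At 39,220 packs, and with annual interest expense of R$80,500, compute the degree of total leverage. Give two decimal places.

9.23

At 39,220 units, contribution = 39,220 × R$51.35 = R$2,013,947.00.
Subtracting fixed costs: EBIT = R$2,013,947.00 − R$1,715,200 = R$298,747.00. Interest = R$80,500.00.
DOL = R$2,013,947.00 ÷ R$298,747.00 = 6.7413; DFL = R$298,747.00 ÷ R$218,247.00 = 1.3688.
Combined leverage = 6.7413 × 1.3688 = 9.2275.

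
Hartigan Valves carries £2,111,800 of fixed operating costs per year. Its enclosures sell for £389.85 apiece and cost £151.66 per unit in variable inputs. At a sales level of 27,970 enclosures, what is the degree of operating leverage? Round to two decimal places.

1.46

Contribution at this volume is 27,970 × £238.19 = £6,662,174.30.
Operating income = contribution − fixed costs = £6,662,174.30 − £2,111,800 = £4,550,374.30.
DOL = contribution ÷ EBIT = £6,662,174.30 ÷ £4,550,374.30 = 1.4641.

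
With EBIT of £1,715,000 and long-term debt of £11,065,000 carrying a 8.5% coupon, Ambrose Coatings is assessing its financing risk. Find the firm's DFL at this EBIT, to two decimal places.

Annual interest charges come to £940,525.00.
DFL = EBIT ÷ (EBIT − I) = £1,715,000 ÷ (£1,715,000 − £940,525.00) = £1,715,000 ÷ £774,475.00 = 2.2144.

2.21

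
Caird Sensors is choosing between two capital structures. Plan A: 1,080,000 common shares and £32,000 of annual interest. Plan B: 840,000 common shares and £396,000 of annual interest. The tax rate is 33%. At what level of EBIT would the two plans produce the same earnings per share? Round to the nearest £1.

Set EPS_A = EPS_B: (EBIT − £32,000)(1 − 0.33) ÷ 1,080,000 = (EBIT − £396,000)(1 − 0.33) ÷ 840,000.
The (1 − t) factor cancels: (EBIT − 32,000) × 840,000 = (EBIT − 396,000) × 1,080,000.
Solving, EBIT = (396,000·1,080,000 − 32,000·840,000) / (1,080,000 − 840,000) = 400,800,000,000 / 240,000 = 1,670,000.00.

£1,670,000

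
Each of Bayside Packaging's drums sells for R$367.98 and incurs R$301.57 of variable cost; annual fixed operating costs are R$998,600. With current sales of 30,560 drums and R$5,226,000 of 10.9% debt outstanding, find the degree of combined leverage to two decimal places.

4.40

Total contribution margin = 30,560 × R$66.41 = R$2,029,489.60.
EBIT = R$2,029,489.60 − R$998,600 = R$1,030,889.60. Interest = R$569,634.00.
DOL = R$2,029,489.60 ÷ R$1,030,889.60 = 1.9687; DFL = R$1,030,889.60 ÷ R$461,255.60 = 2.2350.
Combined leverage = 1.9687 × 2.2350 = 4.4000.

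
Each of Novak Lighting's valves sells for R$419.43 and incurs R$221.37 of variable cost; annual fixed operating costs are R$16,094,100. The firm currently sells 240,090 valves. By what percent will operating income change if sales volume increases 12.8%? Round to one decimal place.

At 240,090 units, contribution = 240,090 × R$198.06 = R$47,552,225.40.
EBIT = R$47,552,225.40 − R$16,094,100 = R$31,458,125.40.
Degree of operating leverage = R$47,552,225.40 / R$31,458,125.40 = 1.5116.
%ΔEBIT = DOL × %ΔSales = 1.5116 × +12.8% = +19.3%.

+19.3%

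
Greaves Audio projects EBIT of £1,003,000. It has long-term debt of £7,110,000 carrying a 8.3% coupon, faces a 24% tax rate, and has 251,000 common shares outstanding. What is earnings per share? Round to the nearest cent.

Interest = £590,130.00, so EBT = £1,003,000 − £590,130.00 = £412,870.00.
Net income = £412,870.00 × (1 − 0.24) = £313,781.20.
Per share: £313,781.20 / 251,000 shares = £1.25.

£1.25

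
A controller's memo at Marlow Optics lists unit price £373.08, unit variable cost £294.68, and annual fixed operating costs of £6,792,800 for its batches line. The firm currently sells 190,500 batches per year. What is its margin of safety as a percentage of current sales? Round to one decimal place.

Unit CM = price − variable cost = £373.08 − £294.68 = £78.40. Break-even units = £6,792,800 ÷ £78.40 = 86,642.86; break-even revenue = 86,642.86 × £373.08 = £32,324,717.14.
Actual sales revenue = 190,500 × £373.08 = £71,071,740.00.
Margin of safety = (£71,071,740.00 − £32,324,717.14) ÷ £71,071,740.00 = 54.5%.

54.5%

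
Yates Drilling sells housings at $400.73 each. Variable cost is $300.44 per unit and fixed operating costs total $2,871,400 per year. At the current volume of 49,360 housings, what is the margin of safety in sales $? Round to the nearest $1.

Each unit contributes $400.73 − $300.44 = $100.29. Break-even units = $2,871,400 ÷ $100.29 = 28,630.97; break-even revenue = 28,630.97 × $400.73 = $11,473,288.68.
Actual sales revenue = 49,360 × $400.73 = $19,780,032.80.
Margin of safety = $19,780,032.80 − $11,473,288.68 = $8,306,744.

$8,306,744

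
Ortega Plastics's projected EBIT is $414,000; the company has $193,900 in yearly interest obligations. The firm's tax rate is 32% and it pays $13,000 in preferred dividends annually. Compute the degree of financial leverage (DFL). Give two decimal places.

2.06

Annual interest charges come to $193,900.00.
Pre-tax preferred-dividend burden = $13,000 ÷ (1 − 0.32) = $19,117.65.
DFL = EBIT ÷ [EBIT − I − D_p/(1−t)] = $414,000 ÷ [$414,000 − $193,900.00 − $19,117.65] = $414,000 ÷ $200,982.35 = 2.0599.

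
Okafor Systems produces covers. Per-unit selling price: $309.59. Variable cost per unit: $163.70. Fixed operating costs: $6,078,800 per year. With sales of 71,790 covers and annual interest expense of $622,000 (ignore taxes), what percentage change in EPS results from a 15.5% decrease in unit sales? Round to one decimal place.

-43.0%

Contribution at this volume is 71,790 × $145.89 = $10,473,443.10.
Operating income = contribution − fixed costs = $10,473,443.10 − $6,078,800 = $4,394,643.10.
After interest of $622,000.00, pre-tax earnings = $3,772,643.10.
Degree of combined leverage = contribution ÷ (EBIT − I) = $10,473,443.10 ÷ $3,772,643.10 = 2.7762.
%ΔEPS = DCL × %ΔSales = 2.7762 × -15.5% = -43.0%.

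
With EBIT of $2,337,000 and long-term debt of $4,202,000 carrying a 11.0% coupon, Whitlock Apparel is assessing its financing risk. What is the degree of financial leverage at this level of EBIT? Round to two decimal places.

Annual interest charges come to $462,220.00.
DFL = EBIT ÷ (EBIT − I) = $2,337,000 ÷ ($2,337,000 − $462,220.00) = $2,337,000 ÷ $1,874,780.00 = 1.2465.

1.25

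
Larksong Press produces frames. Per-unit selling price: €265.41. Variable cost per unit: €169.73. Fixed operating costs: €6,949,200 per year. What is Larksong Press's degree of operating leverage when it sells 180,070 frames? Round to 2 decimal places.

Total contribution margin = 180,070 × €95.68 = €17,229,097.60.
Subtracting fixed costs: EBIT = €17,229,097.60 − €6,949,200 = €10,279,897.60.
Degree of operating leverage = €17,229,097.60 / €10,279,897.60 = 1.6760.

1.68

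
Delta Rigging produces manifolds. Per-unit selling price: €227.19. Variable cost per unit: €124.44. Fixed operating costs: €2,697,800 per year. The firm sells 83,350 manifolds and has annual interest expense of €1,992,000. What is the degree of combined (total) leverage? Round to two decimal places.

2.21

At 83,350 units, contribution = 83,350 × €102.75 = €8,564,212.50.
Operating income = contribution − fixed costs = €8,564,212.50 − €2,697,800 = €5,866,412.50. Interest = €1,992,000.00.
DOL = €8,564,212.50 ÷ €5,866,412.50 = 1.4599; DFL = €5,866,412.50 ÷ €3,874,412.50 = 1.5141.
DCL = DOL × DFL = 1.4599 × 1.5141 = 2.2104.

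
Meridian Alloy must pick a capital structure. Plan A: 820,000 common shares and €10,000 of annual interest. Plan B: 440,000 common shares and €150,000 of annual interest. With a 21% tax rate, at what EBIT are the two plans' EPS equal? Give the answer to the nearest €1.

€312,105

Set EPS_A = EPS_B: (EBIT − €10,000)(1 − 0.21) ÷ 820,000 = (EBIT − €150,000)(1 − 0.21) ÷ 440,000.
The (1 − t) factor cancels: (EBIT − 10,000) × 440,000 = (EBIT − 150,000) × 820,000.
Solving, EBIT = (150,000·820,000 − 10,000·440,000) / (820,000 − 440,000) = 118,600,000,000 / 380,000 = 312,105.26.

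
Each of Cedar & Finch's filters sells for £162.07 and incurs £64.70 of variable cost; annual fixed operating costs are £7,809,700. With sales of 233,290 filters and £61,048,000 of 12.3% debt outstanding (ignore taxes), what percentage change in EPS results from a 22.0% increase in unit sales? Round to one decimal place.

+67.6%

Total contribution margin = 233,290 × £97.37 = £22,715,447.30.
EBIT = £22,715,447.30 − £7,809,700 = £14,905,747.30.
Interest = £7,508,904.00, so EBIT − I = £7,396,843.30.
DCL = total CM / (EBIT − I) = £22,715,447.30 / £7,396,843.30 = 3.0710.
EPS therefore changes by 3.0710 × (+22.0%) = +67.6%.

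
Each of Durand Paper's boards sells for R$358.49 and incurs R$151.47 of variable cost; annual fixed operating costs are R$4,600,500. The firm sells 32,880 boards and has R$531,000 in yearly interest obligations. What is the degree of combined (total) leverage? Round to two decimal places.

4.06

Total contribution margin = 32,880 × R$207.02 = R$6,806,817.60.
Operating income = contribution − fixed costs = R$6,806,817.60 − R$4,600,500 = R$2,206,317.60. Interest = R$531,000.00, so EBIT − I = R$1,675,317.60.
Degree of total leverage = total CM / (EBIT − interest) = R$6,806,817.60 / R$1,675,317.60 = 4.0630.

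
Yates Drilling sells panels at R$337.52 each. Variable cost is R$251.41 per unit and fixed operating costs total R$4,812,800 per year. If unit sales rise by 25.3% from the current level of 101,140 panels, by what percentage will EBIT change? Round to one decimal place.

Contribution at this volume is 101,140 × R$86.11 = R$8,709,165.40.
EBIT = R$8,709,165.40 − R$4,812,800 = R$3,896,365.40.
So DOL = total CM / EBIT = R$8,709,165.40 / R$3,896,365.40 = 2.2352.
Operating income changes by 2.2352 × +25.3% = +56.6%.

+56.6%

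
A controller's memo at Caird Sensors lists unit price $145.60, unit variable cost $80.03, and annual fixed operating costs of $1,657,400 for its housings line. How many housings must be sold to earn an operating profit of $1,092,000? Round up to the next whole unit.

41,931 housings

Contribution margin per unit = $145.60 − $80.03 = $65.57.
Required volume = (fixed costs + target profit) ÷ CM = ($1,657,400 + $1,092,000) ÷ $65.57 = 41,930.76, so 41,931 housings.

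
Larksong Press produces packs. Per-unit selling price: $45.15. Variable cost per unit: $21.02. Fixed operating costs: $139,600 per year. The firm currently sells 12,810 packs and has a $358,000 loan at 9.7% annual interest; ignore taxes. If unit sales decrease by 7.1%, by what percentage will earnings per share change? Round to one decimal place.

Total contribution margin = 12,810 × $24.13 = $309,105.30.
Operating income = contribution − fixed costs = $309,105.30 − $139,600 = $169,505.30.
After interest of $34,726.00, pre-tax earnings = $134,779.30.
Degree of combined leverage = contribution ÷ (EBIT − I) = $309,105.30 ÷ $134,779.30 = 2.2934.
%ΔEPS = DCL × %ΔSales = 2.2934 × -7.1% = -16.3%.

-16.3%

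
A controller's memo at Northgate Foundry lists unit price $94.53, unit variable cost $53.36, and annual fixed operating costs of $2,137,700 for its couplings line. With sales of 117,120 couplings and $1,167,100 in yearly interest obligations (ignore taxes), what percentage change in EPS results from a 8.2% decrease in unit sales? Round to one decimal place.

Total contribution margin = 117,120 × $41.17 = $4,821,830.40.
EBIT = $4,821,830.40 − $2,137,700 = $2,684,130.40.
After interest of $1,167,100.00, pre-tax earnings = $1,517,030.40.
DCL = total CM / (EBIT − I) = $4,821,830.40 / $1,517,030.40 = 3.1785.
EPS therefore changes by 3.1785 × (-8.2%) = -26.1%.

-26.1%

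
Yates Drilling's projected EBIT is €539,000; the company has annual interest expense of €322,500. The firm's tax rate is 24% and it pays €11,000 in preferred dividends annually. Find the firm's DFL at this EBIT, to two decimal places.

Annual interest charges come to €322,500.00.
Preferred dividends grossed up pre-tax: €11,000 / (1 − 0.24) = €14,473.68.
DFL = EBIT ÷ [EBIT − I − D_p/(1−t)] = €539,000 ÷ [€539,000 − €322,500.00 − €14,473.68] = €539,000 ÷ €202,026.32 = 2.6680.

2.67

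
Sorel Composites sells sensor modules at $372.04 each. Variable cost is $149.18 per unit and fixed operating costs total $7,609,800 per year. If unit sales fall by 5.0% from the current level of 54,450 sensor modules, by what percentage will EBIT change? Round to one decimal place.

Total contribution margin = 54,450 × $222.86 = $12,134,727.00.
EBIT = $12,134,727.00 − $7,609,800 = $4,524,927.00.
So DOL = total CM / EBIT = $12,134,727.00 / $4,524,927.00 = 2.6818.
%ΔEBIT = DOL × %ΔSales = 2.6818 × -5.0% = -13.4%.

-13.4%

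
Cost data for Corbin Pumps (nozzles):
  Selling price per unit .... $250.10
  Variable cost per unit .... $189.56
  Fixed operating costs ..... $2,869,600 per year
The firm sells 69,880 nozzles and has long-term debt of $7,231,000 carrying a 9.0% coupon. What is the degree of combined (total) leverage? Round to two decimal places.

5.96

Contribution at this volume is 69,880 × $60.54 = $4,230,535.20.
Subtracting fixed costs: EBIT = $4,230,535.20 − $2,869,600 = $1,360,935.20. Interest = $650,790.00, so EBIT − I = $710,145.20.
DCL = contribution ÷ (EBIT − I) = $4,230,535.20 ÷ $710,145.20 = 5.9573.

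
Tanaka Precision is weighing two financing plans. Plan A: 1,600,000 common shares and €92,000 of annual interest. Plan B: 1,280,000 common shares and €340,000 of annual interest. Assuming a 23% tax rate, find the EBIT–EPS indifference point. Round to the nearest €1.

Set EPS_A = EPS_B: (EBIT − €92,000)(1 − 0.23) ÷ 1,600,000 = (EBIT − €340,000)(1 − 0.23) ÷ 1,280,000.
The (1 − t) factor cancels: (EBIT − 92,000) × 1,280,000 = (EBIT − 340,000) × 1,600,000.
Solving, EBIT = (340,000·1,600,000 − 92,000·1,280,000) / (1,600,000 − 1,280,000) = 426,240,000,000 / 320,000 = 1,332,000.00.

€1,332,000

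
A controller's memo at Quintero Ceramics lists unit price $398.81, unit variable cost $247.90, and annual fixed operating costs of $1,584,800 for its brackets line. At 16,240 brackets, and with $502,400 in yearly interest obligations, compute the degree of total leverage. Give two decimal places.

6.74

At 16,240 units, contribution = 16,240 × $150.91 = $2,450,778.40.
EBIT = $2,450,778.40 − $1,584,800 = $865,978.40. Interest = $502,400.00.
DOL = $2,450,778.40 ÷ $865,978.40 = 2.8301; DFL = $865,978.40 ÷ $363,578.40 = 2.3818.
Combined leverage = 2.8301 × 2.3818 = 6.7407.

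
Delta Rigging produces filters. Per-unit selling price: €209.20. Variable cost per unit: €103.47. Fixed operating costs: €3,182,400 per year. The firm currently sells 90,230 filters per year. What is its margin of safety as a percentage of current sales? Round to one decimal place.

Unit CM = price − variable cost = €209.20 − €103.47 = €105.73. Break-even units = €3,182,400 ÷ €105.73 = 30,099.31; break-even revenue = 30,099.31 × €209.20 = €6,296,775.56.
Actual sales revenue = 90,230 × €209.20 = €18,876,116.00.
Margin of safety = (€18,876,116.00 − €6,296,775.56) ÷ €18,876,116.00 = 66.6%.

66.6%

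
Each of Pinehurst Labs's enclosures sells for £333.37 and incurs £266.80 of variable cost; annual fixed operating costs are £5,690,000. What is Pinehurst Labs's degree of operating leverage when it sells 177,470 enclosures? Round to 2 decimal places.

Total contribution margin = 177,470 × £66.57 = £11,814,177.90.
Subtracting fixed costs: EBIT = £11,814,177.90 − £5,690,000 = £6,124,177.90.
Degree of operating leverage = £11,814,177.90 / £6,124,177.90 = 1.9291.

1.93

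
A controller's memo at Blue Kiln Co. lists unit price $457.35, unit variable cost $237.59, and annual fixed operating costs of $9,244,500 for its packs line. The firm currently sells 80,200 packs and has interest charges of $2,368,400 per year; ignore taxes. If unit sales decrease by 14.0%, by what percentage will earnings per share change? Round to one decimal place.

Total contribution margin = 80,200 × $219.76 = $17,624,752.00.
Operating income = contribution − fixed costs = $17,624,752.00 − $9,244,500 = $8,380,252.00.
After interest of $2,368,400.00, pre-tax earnings = $6,011,852.00.
Degree of combined leverage = contribution ÷ (EBIT − I) = $17,624,752.00 ÷ $6,011,852.00 = 2.9317.
%ΔEPS = DCL × %ΔSales = 2.9317 × -14.0% = -41.0%.

-41.0%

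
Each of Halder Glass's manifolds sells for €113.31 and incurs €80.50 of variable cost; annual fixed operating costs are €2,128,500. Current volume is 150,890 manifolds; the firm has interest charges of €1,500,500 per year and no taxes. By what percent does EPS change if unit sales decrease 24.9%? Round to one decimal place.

Total contribution margin = 150,890 × €32.81 = €4,950,700.90.
Subtracting fixed costs: EBIT = €4,950,700.90 − €2,128,500 = €2,822,200.90.
Interest = €1,500,500.00, so EBIT − I = €1,321,700.90.
Degree of combined leverage = contribution ÷ (EBIT − I) = €4,950,700.90 ÷ €1,321,700.90 = 3.7457.
EPS therefore changes by 3.7457 × (-24.9%) = -93.3%.

-93.3%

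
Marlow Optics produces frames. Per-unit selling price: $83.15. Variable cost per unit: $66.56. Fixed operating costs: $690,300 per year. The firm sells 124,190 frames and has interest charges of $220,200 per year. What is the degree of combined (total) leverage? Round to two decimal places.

1.79

At 124,190 units, contribution = 124,190 × $16.59 = $2,060,312.10.
Subtracting fixed costs: EBIT = $2,060,312.10 − $690,300 = $1,370,012.10. Interest = $220,200.00.
DOL = $2,060,312.10 ÷ $1,370,012.10 = 1.5039; DFL = $1,370,012.10 ÷ $1,149,812.10 = 1.1915.
Combined leverage = 1.5039 × 1.1915 = 1.7919.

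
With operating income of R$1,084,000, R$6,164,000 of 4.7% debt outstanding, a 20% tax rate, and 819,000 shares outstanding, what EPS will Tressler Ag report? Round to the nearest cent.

R$0.78

Interest = R$289,708.00, so EBT = R$1,084,000 − R$289,708.00 = R$794,292.00.
After tax at 20%: net income = R$794,292.00 × 0.80 = R$635,433.60.
Per share: R$635,433.60 / 819,000 shares = R$0.78.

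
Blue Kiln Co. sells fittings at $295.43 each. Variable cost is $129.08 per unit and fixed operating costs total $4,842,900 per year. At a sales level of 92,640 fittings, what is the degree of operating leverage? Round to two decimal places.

1.46

At 92,640 units, contribution = 92,640 × $166.35 = $15,410,664.00.
Subtracting fixed costs: EBIT = $15,410,664.00 − $4,842,900 = $10,567,764.00.
Degree of operating leverage = $15,410,664.00 / $10,567,764.00 = 1.4583.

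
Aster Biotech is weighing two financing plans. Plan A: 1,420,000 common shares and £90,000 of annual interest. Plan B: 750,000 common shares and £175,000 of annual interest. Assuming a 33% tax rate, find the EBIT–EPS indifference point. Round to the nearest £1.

£270,149

At indifference, (EBIT − 90,000)(1 − t)/1,420,000 = (EBIT − 175,000)(1 − t)/750,000.
Cancelling (1 − t) and cross-multiplying: 750,000·(EBIT − 90,000) = 1,420,000·(EBIT − 175,000).
EBIT × (1,420,000 − 750,000) = 175,000 × 1,420,000 − 90,000 × 750,000 = 181,000,000,000, so EBIT = 181,000,000,000 ÷ 670,000 = 270,149.25.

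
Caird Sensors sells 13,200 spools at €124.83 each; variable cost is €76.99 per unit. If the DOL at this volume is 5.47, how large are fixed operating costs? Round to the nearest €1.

At 13,200 units, contribution = 13,200 × €47.84 = €631,488.00.
Since DOL = CM ÷ EBIT, EBIT = €631,488.00 ÷ 5.47 = €115,445.70.
And FC = contribution − EBIT = €631,488.00 − €115,445.70 = €516,042.

€516,042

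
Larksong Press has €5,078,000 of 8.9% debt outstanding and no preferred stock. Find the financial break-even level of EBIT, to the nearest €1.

€451,942

Annual interest = 8.9% × €5,078,000 = €451,942.00.
Without preferred stock the financial break-even is simply EBIT = interest = €451,942.00.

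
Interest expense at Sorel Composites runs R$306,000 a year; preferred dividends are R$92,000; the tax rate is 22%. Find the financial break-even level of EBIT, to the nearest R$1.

Grossing the preferred dividend up to pre-tax terms: R$92,000 / (1 − 0.22) = R$117,948.72.
Financial break-even EBIT = interest + D_p ÷ (1 − t) = R$306,000 + R$117,948.72 = R$423,948.72.

R$423,949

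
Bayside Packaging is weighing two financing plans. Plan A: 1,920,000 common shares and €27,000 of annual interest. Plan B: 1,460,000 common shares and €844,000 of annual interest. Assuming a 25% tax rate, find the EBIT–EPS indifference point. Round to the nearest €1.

€3,437,087

At indifference, (EBIT − 27,000)(1 − t)/1,920,000 = (EBIT − 844,000)(1 − t)/1,460,000.
Cancelling (1 − t) and cross-multiplying: 1,460,000·(EBIT − 27,000) = 1,920,000·(EBIT − 844,000).
Solving, EBIT = (844,000·1,920,000 − 27,000·1,460,000) / (1,920,000 − 1,460,000) = 1,581,060,000,000 / 460,000 = 3,437,086.96.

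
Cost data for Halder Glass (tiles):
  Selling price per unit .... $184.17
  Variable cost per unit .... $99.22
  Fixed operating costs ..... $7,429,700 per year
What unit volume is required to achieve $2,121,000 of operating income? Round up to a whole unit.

Each unit contributes $184.17 − $99.22 = $84.95.
Required volume = (fixed costs + target profit) ÷ CM = ($7,429,700 + $2,121,000) ÷ $84.95 = 112,427.31, so 112,428 tiles.

112,428 tiles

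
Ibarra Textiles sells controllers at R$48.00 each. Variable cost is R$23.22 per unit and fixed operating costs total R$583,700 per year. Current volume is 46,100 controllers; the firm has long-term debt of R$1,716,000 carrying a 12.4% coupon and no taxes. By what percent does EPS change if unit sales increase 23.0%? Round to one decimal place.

Contribution at this volume is 46,100 × R$24.78 = R$1,142,358.00.
Operating income = contribution − fixed costs = R$1,142,358.00 − R$583,700 = R$558,658.00.
Interest = R$212,784.00, so EBIT − I = R$345,874.00.
DCL = total CM / (EBIT − I) = R$1,142,358.00 / R$345,874.00 = 3.3028.
EPS therefore changes by 3.3028 × (+23.0%) = +76.0%.

+76.0%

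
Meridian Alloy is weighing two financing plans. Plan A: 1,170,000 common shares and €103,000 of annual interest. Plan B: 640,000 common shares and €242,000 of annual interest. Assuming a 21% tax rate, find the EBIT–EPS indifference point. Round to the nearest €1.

€409,849

At indifference, (EBIT − 103,000)(1 − t)/1,170,000 = (EBIT − 242,000)(1 − t)/640,000.
Cancelling (1 − t) and cross-multiplying: 640,000·(EBIT − 103,000) = 1,170,000·(EBIT − 242,000).
EBIT × (1,170,000 − 640,000) = 242,000 × 1,170,000 − 103,000 × 640,000 = 217,220,000,000, so EBIT = 217,220,000,000 ÷ 530,000 = 409,849.06.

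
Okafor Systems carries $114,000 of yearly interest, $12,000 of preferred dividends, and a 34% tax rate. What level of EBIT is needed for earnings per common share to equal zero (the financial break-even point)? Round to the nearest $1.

$132,182

Preferred dividends are paid after tax, so their pre-tax equivalent is $12,000 ÷ (1 − 0.34) = $18,181.82.
EPS = 0 when EBIT covers interest plus the pre-tax preferred burden: $114,000 + $18,181.82 = $132,181.82.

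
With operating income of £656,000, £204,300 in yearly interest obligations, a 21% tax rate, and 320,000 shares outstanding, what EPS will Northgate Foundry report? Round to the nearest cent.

£1.12

Pre-tax income = £656,000 − £204,300.00 = £451,700.00.
Net income = £451,700.00 × (1 − 0.21) = £356,843.00.
Per share: £356,843.00 / 320,000 shares = £1.12.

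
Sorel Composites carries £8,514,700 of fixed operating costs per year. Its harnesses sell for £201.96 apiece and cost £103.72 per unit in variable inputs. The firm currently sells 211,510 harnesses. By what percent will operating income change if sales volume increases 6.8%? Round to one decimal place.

Total contribution margin = 211,510 × £98.24 = £20,778,742.40.
Subtracting fixed costs: EBIT = £20,778,742.40 − £8,514,700 = £12,264,042.40.
DOL = contribution ÷ EBIT = £20,778,742.40 ÷ £12,264,042.40 = 1.6943.
Operating income changes by 1.6943 × +6.8% = +11.5%.

+11.5%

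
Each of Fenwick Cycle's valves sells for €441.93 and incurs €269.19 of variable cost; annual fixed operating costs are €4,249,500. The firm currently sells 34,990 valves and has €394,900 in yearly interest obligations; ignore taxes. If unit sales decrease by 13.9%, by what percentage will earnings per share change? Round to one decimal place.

Total contribution margin = 34,990 × €172.74 = €6,044,172.60.
EBIT = €6,044,172.60 − €4,249,500 = €1,794,672.60.
Interest = €394,900.00, so EBIT − I = €1,399,772.60.
Degree of combined leverage = contribution ÷ (EBIT − I) = €6,044,172.60 ÷ €1,399,772.60 = 4.3180.
EPS therefore changes by 4.3180 × (-13.9%) = -60.0%.

-60.0%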